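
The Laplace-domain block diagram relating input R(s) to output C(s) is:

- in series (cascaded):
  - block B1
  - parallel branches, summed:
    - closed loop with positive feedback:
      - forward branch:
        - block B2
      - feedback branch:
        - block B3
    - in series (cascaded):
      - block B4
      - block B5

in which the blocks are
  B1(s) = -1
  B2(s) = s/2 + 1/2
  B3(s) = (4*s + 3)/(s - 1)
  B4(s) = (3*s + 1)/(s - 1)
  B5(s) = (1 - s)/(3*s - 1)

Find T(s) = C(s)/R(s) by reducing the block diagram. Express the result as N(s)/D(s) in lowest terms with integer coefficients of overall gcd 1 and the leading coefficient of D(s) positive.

1. apply the feedback formula to B2, B3, giving (1 - s^2)/(4*s^2 + 5*s + 5)
2. reduce the series chain B4, B5, giving (-3*s - 1)/(3*s - 1)
3. combine [B2/(1-B2*B3)], (B4*B5) in parallel, giving (-15*s^3 - 18*s^2 - 17*s - 6)/(12*s^3 + 11*s^2 + 10*s - 5)
4. series reduction of B1, ([B2/(1-B2*B3)]+(B4*B5)), which is the overall transfer function T(s) = C(s)/R(s) in lowest terms

Answer: (15*s^3 + 18*s^2 + 17*s + 6)/(12*s^3 + 11*s^2 + 10*s - 5)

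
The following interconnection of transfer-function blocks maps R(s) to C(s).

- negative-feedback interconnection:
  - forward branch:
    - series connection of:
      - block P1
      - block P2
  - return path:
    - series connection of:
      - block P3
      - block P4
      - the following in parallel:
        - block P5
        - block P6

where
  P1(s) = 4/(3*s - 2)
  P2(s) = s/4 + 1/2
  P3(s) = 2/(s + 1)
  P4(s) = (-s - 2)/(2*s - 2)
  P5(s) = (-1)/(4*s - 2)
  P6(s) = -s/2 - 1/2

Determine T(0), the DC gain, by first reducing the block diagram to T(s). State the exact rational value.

The answer is -1.

Reasoning:
Step 1: multiply P1, P2 (series), giving (s + 2)/(3*s - 2)
Step 2: parallel reduction of P5, P6, giving (-2*s^2 - s)/(4*s - 2)
Step 3: series reduction of P3, P4, (P5+P6), giving (2*s^3 + 5*s^2 + 2*s)/(4*s^3 - 2*s^2 - 4*s + 2)
Step 4: feedback reduction of (P1*P2), (P3*P4*(P5+P6)), giving (4*s^4 + 6*s^3 - 8*s^2 - 6*s + 4)/(14*s^4 - 5*s^3 + 4*s^2 + 18*s - 4)
DC gain: substitute s = 0 into T(s) from step 4: T(0) = 4/(-4) = -1.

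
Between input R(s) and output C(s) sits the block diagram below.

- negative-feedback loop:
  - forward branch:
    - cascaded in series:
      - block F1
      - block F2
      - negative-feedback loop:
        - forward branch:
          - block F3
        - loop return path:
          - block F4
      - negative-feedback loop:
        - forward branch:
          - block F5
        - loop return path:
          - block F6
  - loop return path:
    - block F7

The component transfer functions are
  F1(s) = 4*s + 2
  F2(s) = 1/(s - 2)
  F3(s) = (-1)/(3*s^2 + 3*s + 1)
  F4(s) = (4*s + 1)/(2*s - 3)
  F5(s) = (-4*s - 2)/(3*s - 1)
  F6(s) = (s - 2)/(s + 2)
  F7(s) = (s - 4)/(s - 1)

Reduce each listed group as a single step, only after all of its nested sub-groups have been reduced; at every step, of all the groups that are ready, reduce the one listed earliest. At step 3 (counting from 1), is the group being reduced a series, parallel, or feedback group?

The answer is series.

Reasoning:
[1] reduce the feedback loop with forward F3 and return F4
[2] collapse the loop (F5 forward, F6 return)
[3] reduce the series chain F1, F2, [F3/(1+F3*F4)], [F5/(1+F5*F6)]
[4] close the feedback loop around (F1*F2*[F3/(1+F3*F4)]*[F5/(1+F5*F6)]), F7
At step 3 the group reduced is series.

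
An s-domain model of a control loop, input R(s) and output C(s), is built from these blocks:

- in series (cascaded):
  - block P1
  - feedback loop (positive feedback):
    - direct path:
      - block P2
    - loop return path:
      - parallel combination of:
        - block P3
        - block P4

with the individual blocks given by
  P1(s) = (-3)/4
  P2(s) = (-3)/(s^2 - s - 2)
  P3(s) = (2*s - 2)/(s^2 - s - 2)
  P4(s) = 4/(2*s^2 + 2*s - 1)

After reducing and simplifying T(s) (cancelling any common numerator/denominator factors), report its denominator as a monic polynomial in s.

The answer is s^6 - s^5 - 11*s^4/2 + 8*s^3 + 31*s^2/2 - 13*s - 11.

Reasoning:
Step 1 - combine P3, P4 in parallel: (4*s^3 + 4*s^2 - 10*s - 6)/(2*s^4 - 7*s^2 - 3*s + 2)
Step 2 - apply the feedback formula to P2, (P3+P4): (-6*s^4 + 21*s^2 + 9*s - 6)/(2*s^6 - 2*s^5 - 11*s^4 + 16*s^3 + 31*s^2 - 26*s - 22)
Step 3 - cascade P1, [P2/(1-P2*(P3+P4))]: (18*s^4 - 63*s^2 - 27*s + 18)/(8*s^6 - 8*s^5 - 44*s^4 + 64*s^3 + 124*s^2 - 104*s - 88)
That last expression is T(s), already simplified. Scaling its denominator by 1/8 (the reciprocal of the leading coefficient) yields the monic denominator.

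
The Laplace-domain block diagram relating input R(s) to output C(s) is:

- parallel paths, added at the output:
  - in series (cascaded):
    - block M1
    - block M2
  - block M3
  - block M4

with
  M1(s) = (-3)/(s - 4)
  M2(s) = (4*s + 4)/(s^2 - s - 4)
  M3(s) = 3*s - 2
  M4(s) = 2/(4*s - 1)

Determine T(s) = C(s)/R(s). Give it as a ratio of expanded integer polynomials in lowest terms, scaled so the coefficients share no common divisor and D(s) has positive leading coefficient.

Reducing step by step:

Step 1: multiply M1, M2 (series) gives (-12*s - 12)/(s^3 - 5*s^2 + 16)
Step 2: sum the parallel branches (M1*M2), M3, M4 - this is the overall T(s), already in the required normalized form

Answer: (12*s^5 - 71*s^4 + 59*s^3 + 124*s^2 - 212*s + 76)/(4*s^4 - 21*s^3 + 5*s^2 + 64*s - 16)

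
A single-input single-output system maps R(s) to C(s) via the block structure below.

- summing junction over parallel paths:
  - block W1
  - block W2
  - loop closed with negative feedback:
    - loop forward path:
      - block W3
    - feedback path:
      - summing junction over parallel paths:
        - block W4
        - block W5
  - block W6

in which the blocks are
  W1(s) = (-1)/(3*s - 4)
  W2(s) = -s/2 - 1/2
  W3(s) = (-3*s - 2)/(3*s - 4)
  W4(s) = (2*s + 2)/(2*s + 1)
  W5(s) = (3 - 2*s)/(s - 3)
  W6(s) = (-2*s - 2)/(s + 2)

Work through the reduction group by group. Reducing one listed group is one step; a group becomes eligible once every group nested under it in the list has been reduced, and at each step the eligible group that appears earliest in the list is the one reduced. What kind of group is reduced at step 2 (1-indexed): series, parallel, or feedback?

[1] add W4, W5 (parallel)
[2] apply the feedback formula to W3, (W4+W5)
[3] combine W1, W2, [W3/(1+W3*(W4+W5))], W6 in parallel
So the answer for step 2 is feedback.

Hence the answer: feedback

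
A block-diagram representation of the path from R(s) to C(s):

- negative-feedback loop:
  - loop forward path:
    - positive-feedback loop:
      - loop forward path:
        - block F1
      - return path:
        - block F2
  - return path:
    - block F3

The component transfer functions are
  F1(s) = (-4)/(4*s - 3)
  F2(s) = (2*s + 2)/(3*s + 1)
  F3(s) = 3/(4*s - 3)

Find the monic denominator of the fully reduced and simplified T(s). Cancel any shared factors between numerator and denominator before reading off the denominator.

Reducing step by step:

Step 1. apply the feedback formula to F1, F2: (-12*s - 4)/(12*s^2 + 3*s + 5)
Step 2. apply the feedback formula to [F1/(1-F1*F2)], F3: (-48*s^2 + 20*s + 12)/(48*s^3 - 24*s^2 - 25*s - 27)
Step 2 gives the fully reduced T(s), with no common factor left to cancel. The denominator's leading coefficient is 48, so divide each of its coefficients by 48 to get the monic form.

Answer: s^3 - s^2/2 - 25*s/48 - 9/16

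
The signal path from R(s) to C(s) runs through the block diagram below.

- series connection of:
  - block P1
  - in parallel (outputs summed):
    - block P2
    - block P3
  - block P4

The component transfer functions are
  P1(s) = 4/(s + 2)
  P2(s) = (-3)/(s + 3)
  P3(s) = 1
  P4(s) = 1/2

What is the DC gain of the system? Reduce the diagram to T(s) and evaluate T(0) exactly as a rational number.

Answer: 0

Working:
1. parallel reduction of P2, P3 = s/(s + 3)
2. cascade P1, (P2+P3), P4 = (2*s)/(s^2 + 5*s + 6)
DC gain: substitute s = 0 into T(s) from step 2: T(0) = 0/6 = 0.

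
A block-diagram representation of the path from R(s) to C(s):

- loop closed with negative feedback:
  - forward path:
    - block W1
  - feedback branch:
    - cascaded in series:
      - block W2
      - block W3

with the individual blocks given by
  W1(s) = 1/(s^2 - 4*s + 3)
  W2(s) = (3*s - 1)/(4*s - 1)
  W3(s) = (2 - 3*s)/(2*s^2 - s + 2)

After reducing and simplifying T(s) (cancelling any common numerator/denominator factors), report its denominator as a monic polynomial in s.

The answer is s^5 - 19*s^4/4 + 57*s^3/8 - 65*s^2/8 + 11*s/2 - 1.

Reasoning:
1. cascade W2, W3; result (-9*s^2 + 9*s - 2)/(8*s^3 - 6*s^2 + 9*s - 2)
2. apply the feedback formula to W1, (W2*W3); result (8*s^3 - 6*s^2 + 9*s - 2)/(8*s^5 - 38*s^4 + 57*s^3 - 65*s^2 + 44*s - 8)
The result of step 2 is T(s) in lowest terms. Its denominator has leading coefficient 8; dividing the denominator through by 8 makes it monic.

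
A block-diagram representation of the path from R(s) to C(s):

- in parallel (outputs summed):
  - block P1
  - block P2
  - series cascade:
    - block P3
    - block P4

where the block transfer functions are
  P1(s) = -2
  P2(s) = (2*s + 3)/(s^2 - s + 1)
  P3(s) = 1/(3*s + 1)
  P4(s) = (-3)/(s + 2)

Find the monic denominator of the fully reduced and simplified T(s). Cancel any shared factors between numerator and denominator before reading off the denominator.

[1] series reduction of P3, P4 = (-3)/(3*s^2 + 7*s + 2)
[2] combine P1, P2, (P3*P4) in parallel = (-6*s^4 - 2*s^3 + 24*s^2 + 18*s - 1)/(3*s^4 + 4*s^3 - 2*s^2 + 5*s + 2)
Step 2 gives the fully reduced T(s), with no common factor left to cancel. The denominator's leading coefficient is 3, so divide each of its coefficients by 3 to get the monic form.

Therefore the answer is s^4 + 4*s^3/3 - 2*s^2/3 + 5*s/3 + 2/3.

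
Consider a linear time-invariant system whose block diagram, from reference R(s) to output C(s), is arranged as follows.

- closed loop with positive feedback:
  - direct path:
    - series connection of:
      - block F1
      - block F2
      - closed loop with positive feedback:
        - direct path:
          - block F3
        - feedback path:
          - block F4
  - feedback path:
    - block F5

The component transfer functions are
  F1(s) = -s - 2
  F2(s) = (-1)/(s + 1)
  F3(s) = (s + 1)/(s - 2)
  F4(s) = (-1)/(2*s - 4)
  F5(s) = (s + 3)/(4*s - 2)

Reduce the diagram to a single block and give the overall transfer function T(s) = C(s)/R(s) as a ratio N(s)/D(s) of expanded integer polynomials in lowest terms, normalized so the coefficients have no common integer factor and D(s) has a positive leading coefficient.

Answer: (4*s^3 - 2*s^2 - 16*s + 8)/(3*s^3 - 19*s^2 + 29*s + 3)

Working:
(1) collapse the loop (F3 forward, F4 return): (2*s^2 - 2*s - 4)/(2*s^2 - 7*s + 9)
(2) combine F1, F2, [F3/(1-F3*F4)] in series: (2*s^2 - 8)/(2*s^2 - 7*s + 9)
(3) close the feedback loop around (F1*F2*[F3/(1-F3*F4)]), F5 - this is the overall T(s), already in the required normalized form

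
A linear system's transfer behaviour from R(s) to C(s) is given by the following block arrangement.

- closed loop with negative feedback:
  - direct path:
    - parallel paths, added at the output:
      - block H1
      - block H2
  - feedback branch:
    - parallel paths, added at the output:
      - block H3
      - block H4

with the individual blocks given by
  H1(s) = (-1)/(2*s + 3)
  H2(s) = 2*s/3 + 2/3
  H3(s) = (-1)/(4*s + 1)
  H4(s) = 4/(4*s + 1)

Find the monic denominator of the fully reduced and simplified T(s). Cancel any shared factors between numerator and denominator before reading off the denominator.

Step 1: add H1, H2 (parallel) gives (4*s^2 + 10*s + 3)/(6*s + 9)
Step 2: sum the parallel branches H3, H4 gives 3/(4*s + 1)
Step 3: feedback reduction of (H1+H2), (H3+H4) gives (16*s^3 + 44*s^2 + 22*s + 3)/(36*s^2 + 72*s + 18)
No further cancellation is possible in the step-3 result, so that is T(s). Its denominator becomes monic after dividing by the leading coefficient 36.

Final answer: s^2 + 2*s + 1/2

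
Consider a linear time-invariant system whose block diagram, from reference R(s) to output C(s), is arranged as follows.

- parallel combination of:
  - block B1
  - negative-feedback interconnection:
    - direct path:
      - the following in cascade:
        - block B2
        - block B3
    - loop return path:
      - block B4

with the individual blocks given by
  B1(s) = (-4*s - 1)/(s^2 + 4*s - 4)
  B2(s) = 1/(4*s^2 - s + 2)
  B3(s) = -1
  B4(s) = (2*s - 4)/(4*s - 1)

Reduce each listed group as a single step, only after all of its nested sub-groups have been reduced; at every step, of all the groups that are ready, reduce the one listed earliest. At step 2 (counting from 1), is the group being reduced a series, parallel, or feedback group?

Step 1 - combine B2, B3 in series
Step 2 - reduce the feedback loop with forward (B2*B3) and return B4
Step 3 - sum the parallel branches B1, [(B2*B3)/(1+(B2*B3)*B4)]
So the answer for step 2 is feedback.

Therefore the answer is feedback.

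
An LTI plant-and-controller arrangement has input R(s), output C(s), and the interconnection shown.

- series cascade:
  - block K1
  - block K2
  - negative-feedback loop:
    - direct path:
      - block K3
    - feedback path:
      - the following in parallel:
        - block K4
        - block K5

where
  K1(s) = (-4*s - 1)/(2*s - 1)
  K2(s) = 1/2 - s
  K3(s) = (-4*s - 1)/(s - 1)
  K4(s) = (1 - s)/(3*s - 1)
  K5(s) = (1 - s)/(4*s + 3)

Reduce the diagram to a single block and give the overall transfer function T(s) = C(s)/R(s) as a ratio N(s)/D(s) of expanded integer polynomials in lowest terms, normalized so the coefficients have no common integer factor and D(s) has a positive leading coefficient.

(1) reduce the parallel group K4, K5, giving (-7*s^2 + 5*s + 2)/(12*s^2 + 5*s - 3)
(2) feedback reduction of K3, (K4+K5), giving (-48*s^3 - 32*s^2 + 7*s + 3)/(40*s^3 - 20*s^2 - 21*s + 1)
(3) cascade K1, K2, [K3/(1+K3*(K4+K5))] - this is the overall T(s), already in the required normalized form

Hence the answer: (-192*s^4 - 176*s^3 - 4*s^2 + 19*s + 3)/(80*s^3 - 40*s^2 - 42*s + 2)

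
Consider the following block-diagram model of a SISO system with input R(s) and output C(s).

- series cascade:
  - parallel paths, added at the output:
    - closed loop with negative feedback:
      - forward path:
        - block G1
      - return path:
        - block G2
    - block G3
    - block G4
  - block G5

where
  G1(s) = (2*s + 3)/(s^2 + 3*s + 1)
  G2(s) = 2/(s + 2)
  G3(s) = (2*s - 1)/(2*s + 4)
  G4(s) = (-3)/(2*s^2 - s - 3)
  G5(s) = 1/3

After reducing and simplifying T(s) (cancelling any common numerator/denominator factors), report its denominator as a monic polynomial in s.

[1] apply the feedback formula to G1, G2 = (2*s^2 + 7*s + 6)/(s^3 + 5*s^2 + 11*s + 8)
[2] combine [G1/(1+G1*G2)], G3, G4 in parallel = (4*s^6 + 24*s^5 + 53*s^4 - 30*s^3 - 256*s^2 - 331*s - 144)/(4*s^6 + 26*s^5 + 64*s^4 + 36*s^3 - 122*s^2 - 212*s - 96)
[3] multiply ([G1/(1+G1*G2)]+G3+G4), G5 (series) = (4*s^6 + 24*s^5 + 53*s^4 - 30*s^3 - 256*s^2 - 331*s - 144)/(12*s^6 + 78*s^5 + 192*s^4 + 108*s^3 - 366*s^2 - 636*s - 288)
T(s) is the step-3 result (common factors already cancelled). Leading coefficient of the denominator: 12. Divide through by 12 for the monic polynomial.

Therefore the answer is s^6 + 13*s^5/2 + 16*s^4 + 9*s^3 - 61*s^2/2 - 53*s - 24.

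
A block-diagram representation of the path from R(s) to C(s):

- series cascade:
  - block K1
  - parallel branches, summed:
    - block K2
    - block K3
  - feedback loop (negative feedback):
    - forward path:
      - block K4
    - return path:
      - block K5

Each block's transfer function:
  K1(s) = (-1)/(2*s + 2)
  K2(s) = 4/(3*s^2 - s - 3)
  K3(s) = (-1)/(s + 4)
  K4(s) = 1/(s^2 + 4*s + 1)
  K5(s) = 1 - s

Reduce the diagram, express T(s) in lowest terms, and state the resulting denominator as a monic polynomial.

(1) reduce the parallel group K2, K3 gives (-3*s^2 + 5*s + 19)/(3*s^3 + 11*s^2 - 7*s - 12)
(2) reduce the feedback loop with forward K4 and return K5 gives 1/(s^2 + 3*s + 2)
(3) reduce the series chain K1, (K2+K3), [K4/(1+K4*K5)] gives (3*s^2 - 5*s - 19)/(6*s^6 + 46*s^5 + 104*s^4 + 42*s^3 - 122*s^2 - 148*s - 48)
That last expression is T(s), already simplified. Scaling its denominator by 1/6 (the reciprocal of the leading coefficient) yields the monic denominator.

Hence the answer: s^6 + 23*s^5/3 + 52*s^4/3 + 7*s^3 - 61*s^2/3 - 74*s/3 - 8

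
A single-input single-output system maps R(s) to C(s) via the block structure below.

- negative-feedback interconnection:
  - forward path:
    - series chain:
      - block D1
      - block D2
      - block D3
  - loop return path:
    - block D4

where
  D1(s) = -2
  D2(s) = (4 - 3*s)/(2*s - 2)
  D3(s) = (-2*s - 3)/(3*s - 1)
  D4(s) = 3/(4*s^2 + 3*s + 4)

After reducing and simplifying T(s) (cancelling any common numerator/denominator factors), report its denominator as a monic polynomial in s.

1. series reduction of D1, D2, D3 gives (-6*s^2 - s + 12)/(3*s^2 - 4*s + 1)
2. apply the feedback formula to (D1*D2*D3), D4 gives (-24*s^4 - 22*s^3 + 21*s^2 + 32*s + 48)/(12*s^4 - 7*s^3 - 14*s^2 - 16*s + 40)
No further cancellation is possible in the step-2 result, so that is T(s). Its denominator becomes monic after dividing by the leading coefficient 12.

Answer: s^4 - 7*s^3/12 - 7*s^2/6 - 4*s/3 + 10/3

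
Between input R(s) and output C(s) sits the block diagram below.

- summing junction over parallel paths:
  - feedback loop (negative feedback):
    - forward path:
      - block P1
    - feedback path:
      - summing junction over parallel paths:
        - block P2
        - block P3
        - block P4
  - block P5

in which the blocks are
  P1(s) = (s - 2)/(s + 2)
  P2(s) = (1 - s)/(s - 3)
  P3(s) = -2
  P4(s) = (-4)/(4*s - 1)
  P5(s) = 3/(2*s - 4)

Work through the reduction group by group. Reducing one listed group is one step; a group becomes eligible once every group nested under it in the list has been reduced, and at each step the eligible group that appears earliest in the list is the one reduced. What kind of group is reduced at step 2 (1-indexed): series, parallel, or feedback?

Reducing step by step:

Step 1. parallel reduction of P2, P3, P4
Step 2. apply the feedback formula to P1, (P2+P3+P4)
Step 3. sum the parallel branches [P1/(1+P1*(P2+P3+P4))], P5
Step 2 collapses a feedback group.

Answer: feedback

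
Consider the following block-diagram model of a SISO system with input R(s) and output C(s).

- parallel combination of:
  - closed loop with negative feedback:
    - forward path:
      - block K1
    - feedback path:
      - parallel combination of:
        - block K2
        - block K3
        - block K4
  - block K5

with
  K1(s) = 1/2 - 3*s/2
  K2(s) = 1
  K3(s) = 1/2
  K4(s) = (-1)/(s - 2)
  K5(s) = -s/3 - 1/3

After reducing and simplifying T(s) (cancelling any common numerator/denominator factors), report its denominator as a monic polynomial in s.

1. add K2, K3, K4 (parallel) gives (3*s - 8)/(2*s - 4)
2. collapse the loop (K1 forward, (K2+K3+K4) return) gives (6*s^2 - 14*s + 4)/(9*s^2 - 31*s + 16)
3. add [K1/(1+K1*(K2+K3+K4))], K5 (parallel) gives (-9*s^3 + 40*s^2 - 27*s - 4)/(27*s^2 - 93*s + 48)
T(s) is the step-3 result (common factors already cancelled). Leading coefficient of the denominator: 27. Divide through by 27 for the monic polynomial.

Answer: s^2 - 31*s/9 + 16/9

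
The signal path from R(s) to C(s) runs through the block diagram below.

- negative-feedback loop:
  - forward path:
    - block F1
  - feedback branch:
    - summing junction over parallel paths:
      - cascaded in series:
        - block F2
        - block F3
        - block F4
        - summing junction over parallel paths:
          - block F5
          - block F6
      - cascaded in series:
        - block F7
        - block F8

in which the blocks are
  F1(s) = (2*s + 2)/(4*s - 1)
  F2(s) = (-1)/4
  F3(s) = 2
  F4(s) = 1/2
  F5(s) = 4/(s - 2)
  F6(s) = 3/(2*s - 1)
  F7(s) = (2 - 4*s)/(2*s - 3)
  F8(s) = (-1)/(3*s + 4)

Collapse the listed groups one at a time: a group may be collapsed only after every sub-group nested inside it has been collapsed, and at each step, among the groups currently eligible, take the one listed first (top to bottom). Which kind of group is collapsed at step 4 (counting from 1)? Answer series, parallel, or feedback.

The answer is parallel.

Reasoning:
(1) reduce the parallel group F5, F6
(2) combine F2, F3, F4, (F5+F6) in series
(3) reduce the series chain F7, F8
(4) combine (F2*F3*F4*(F5+F6)), (F7*F8) in parallel
(5) apply the feedback formula to F1, ((F2*F3*F4*(F5+F6))+(F7*F8))
Step 4: parallel.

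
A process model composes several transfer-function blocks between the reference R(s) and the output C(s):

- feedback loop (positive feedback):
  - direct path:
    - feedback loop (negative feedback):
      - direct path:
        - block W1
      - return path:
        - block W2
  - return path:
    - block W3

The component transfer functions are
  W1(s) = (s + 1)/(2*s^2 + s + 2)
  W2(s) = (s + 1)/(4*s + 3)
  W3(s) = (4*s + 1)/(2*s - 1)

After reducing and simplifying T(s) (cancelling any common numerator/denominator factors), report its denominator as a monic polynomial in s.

Step 1. feedback reduction of W1, W2, giving (4*s^2 + 7*s + 3)/(8*s^3 + 11*s^2 + 13*s + 7)
Step 2. collapse the loop ([W1/(1+W1*W2)] forward, W3 return), giving (8*s^3 + 10*s^2 - s - 3)/(16*s^4 - 2*s^3 - 17*s^2 - 18*s - 10)
That last expression is T(s), already simplified. Scaling its denominator by 1/16 (the reciprocal of the leading coefficient) yields the monic denominator.

Hence the answer: s^4 - s^3/8 - 17*s^2/16 - 9*s/8 - 5/8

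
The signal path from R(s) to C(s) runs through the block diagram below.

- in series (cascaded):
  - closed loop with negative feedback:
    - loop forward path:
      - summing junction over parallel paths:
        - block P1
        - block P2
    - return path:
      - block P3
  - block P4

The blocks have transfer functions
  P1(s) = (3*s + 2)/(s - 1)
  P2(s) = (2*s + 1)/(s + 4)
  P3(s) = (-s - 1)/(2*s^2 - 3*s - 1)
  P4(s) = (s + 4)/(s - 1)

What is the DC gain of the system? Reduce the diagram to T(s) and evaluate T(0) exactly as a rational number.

[1] reduce the parallel group P1, P2: (5*s^2 + 13*s + 7)/(s^2 + 3*s - 4)
[2] collapse the loop ((P1+P2) forward, P3 return): (10*s^4 + 11*s^3 - 30*s^2 - 34*s - 7)/(2*s^4 - 2*s^3 - 36*s^2 - 11*s - 3)
[3] combine [(P1+P2)/(1+(P1+P2)*P3)], P4 in series: (10*s^5 + 51*s^4 + 14*s^3 - 154*s^2 - 143*s - 28)/(2*s^5 - 4*s^4 - 34*s^3 + 25*s^2 + 8*s + 3)
Evaluating the step-3 result (the overall T(s)) at s = 0 gives T(0) = -28/3.

Answer: -28/3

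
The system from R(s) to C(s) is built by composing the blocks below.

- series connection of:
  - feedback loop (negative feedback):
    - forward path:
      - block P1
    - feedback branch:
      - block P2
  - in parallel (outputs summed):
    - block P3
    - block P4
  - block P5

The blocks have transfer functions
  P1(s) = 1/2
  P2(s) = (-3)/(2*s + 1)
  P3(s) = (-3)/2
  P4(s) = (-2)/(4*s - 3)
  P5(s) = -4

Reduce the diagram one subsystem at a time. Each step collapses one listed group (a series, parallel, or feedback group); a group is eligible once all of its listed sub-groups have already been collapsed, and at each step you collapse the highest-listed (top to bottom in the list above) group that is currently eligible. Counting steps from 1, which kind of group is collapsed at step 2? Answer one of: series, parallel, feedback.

1. feedback reduction of P1, P2
2. combine P3, P4 in parallel
3. series reduction of [P1/(1+P1*P2)], (P3+P4), P5
At step 2 the group reduced is parallel.

Answer: parallel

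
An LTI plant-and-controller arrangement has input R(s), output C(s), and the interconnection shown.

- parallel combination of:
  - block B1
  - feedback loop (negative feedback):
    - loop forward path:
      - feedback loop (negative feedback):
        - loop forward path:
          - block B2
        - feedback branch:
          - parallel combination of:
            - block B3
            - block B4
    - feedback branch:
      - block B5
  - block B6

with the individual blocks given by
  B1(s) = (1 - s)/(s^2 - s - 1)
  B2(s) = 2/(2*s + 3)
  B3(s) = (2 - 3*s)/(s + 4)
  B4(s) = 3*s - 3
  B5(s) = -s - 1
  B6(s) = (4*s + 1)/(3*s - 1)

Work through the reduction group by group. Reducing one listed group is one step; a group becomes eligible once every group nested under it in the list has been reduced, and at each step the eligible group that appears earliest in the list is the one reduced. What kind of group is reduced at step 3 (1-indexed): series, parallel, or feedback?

[1] sum the parallel branches B3, B4
[2] reduce the feedback loop with forward B2 and return (B3+B4)
[3] feedback reduction of [B2/(1+B2*(B3+B4))], B5
[4] sum the parallel branches B1, [[B2/(1+B2*(B3+B4))]/(1+[B2/(1+B2*(B3+B4))]*B5)], B6
The group at step 3 is a feedback group.

Hence the answer: feedback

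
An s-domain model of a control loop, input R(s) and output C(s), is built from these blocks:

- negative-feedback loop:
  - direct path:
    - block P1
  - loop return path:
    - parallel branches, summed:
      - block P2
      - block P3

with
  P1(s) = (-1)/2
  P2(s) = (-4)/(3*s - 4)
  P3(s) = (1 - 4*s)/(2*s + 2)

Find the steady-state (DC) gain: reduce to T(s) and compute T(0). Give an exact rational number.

(1) reduce the parallel group P2, P3 -> (-12*s^2 + 11*s - 12)/(6*s^2 - 2*s - 8)
(2) feedback reduction of P1, (P2+P3) -> (-6*s^2 + 2*s + 8)/(24*s^2 - 15*s - 4)
Step 2 gives the overall T(s). Then T(0) = 8/(-4) = -2.

Answer: -2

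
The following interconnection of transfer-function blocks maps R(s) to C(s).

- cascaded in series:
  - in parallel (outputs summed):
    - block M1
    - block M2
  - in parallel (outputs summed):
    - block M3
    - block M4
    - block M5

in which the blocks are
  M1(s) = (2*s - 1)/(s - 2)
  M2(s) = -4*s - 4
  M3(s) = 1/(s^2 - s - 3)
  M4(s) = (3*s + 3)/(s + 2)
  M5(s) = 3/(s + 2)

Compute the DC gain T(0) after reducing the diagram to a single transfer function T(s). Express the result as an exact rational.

Step 1: add M1, M2 (parallel): (-4*s^2 + 6*s + 7)/(s - 2)
Step 2: parallel reduction of M3, M4, M5: (3*s^2 - 3*s - 8)/(s^2 - s - 3)
Step 3: multiply (M1+M2), (M3+M4+M5) (series): (-12*s^4 + 30*s^3 + 35*s^2 - 69*s - 56)/(s^3 - 3*s^2 - s + 6)
That last expression is T(s); at s = 0 only the constant terms survive, so T(0) = -56/6 = -28/3.

Therefore the answer is -28/3.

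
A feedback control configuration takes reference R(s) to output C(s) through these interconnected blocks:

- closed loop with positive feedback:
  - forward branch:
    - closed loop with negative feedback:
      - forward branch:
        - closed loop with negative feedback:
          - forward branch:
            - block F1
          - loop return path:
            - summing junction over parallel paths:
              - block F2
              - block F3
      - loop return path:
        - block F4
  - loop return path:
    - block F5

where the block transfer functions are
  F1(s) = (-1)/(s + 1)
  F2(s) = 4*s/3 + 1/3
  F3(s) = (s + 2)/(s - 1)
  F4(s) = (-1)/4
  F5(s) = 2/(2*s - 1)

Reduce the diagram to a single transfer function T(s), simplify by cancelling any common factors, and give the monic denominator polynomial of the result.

First reduce the diagram to T(s).

[1] sum the parallel branches F2, F3, giving (4*s^2 + 5)/(3*s - 3)
[2] collapse the loop (F1 forward, (F2+F3) return), giving (3*s - 3)/(s^2 + 8)
[3] reduce the feedback loop with forward [F1/(1+F1*(F2+F3))] and return F4, giving (12*s - 12)/(4*s^2 - 3*s + 35)
[4] close the feedback loop around [[F1/(1+F1*(F2+F3))]/(1+[F1/(1+F1*(F2+F3))]*F4)], F5, giving (24*s^2 - 36*s + 12)/(8*s^3 - 10*s^2 + 49*s - 11)
No further cancellation is possible in the step-4 result, so that is T(s). Its denominator becomes monic after dividing by the leading coefficient 8.

Answer: s^3 - 5*s^2/4 + 49*s/8 - 11/8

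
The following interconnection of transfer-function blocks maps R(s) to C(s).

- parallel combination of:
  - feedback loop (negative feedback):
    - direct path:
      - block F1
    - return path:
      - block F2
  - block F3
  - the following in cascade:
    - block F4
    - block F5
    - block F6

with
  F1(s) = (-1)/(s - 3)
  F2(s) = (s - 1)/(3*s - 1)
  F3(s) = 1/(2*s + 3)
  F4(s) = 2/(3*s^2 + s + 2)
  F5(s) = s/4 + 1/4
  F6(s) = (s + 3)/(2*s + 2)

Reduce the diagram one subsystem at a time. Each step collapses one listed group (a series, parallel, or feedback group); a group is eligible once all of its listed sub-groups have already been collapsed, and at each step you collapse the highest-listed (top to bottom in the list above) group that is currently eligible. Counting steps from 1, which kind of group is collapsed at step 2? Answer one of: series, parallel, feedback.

Answer: series

Working:
Step 1: reduce the feedback loop with forward F1 and return F2
Step 2: series reduction of F4, F5, F6
Step 3: sum the parallel branches [F1/(1+F1*F2)], F3, (F4*F5*F6)
Step 2: series.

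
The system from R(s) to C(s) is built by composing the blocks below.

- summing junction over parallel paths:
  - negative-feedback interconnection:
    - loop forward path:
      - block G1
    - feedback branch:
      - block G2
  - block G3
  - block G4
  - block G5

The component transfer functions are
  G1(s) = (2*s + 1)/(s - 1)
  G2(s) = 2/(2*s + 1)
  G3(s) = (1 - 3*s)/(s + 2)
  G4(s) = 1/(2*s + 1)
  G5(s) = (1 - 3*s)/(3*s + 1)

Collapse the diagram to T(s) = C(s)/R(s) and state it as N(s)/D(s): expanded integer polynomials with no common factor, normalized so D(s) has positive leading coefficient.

The answer is (-12*s^4 - 3*s^3 + 28*s^2 + 28*s + 7)/(6*s^4 + 23*s^3 + 28*s^2 + 13*s + 2).

Reasoning:
[1] apply the feedback formula to G1, G2 = (2*s + 1)/(s + 1)
[2] reduce the parallel group [G1/(1+G1*G2)], G3, G4, G5: this yields T(s), and no further normalization is needed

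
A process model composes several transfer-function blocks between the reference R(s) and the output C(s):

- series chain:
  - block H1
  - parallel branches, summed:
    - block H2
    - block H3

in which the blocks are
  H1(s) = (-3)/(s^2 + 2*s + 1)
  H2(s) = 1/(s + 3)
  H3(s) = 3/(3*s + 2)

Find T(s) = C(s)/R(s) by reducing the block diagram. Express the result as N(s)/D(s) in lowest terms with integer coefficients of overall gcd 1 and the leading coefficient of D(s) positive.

Reducing step by step:

1. reduce the parallel group H2, H3, giving (6*s + 11)/(3*s^2 + 11*s + 6)
2. series reduction of H1, (H2+H3) - this is the overall T(s), already in the required normalized form

Answer: (-18*s - 33)/(3*s^4 + 17*s^3 + 31*s^2 + 23*s + 6)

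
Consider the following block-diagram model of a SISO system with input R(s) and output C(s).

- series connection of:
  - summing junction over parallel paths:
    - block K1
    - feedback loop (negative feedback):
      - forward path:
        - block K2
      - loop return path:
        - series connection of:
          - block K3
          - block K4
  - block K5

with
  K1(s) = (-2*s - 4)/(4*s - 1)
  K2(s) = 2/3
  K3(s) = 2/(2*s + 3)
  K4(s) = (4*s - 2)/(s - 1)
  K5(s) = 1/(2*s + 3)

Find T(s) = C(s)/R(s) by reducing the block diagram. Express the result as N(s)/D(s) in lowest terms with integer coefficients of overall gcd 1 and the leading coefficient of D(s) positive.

[1] series reduction of K3, K4 gives (8*s - 4)/(2*s^2 + s - 3)
[2] collapse the loop (K2 forward, (K3*K4) return) gives (4*s^2 + 2*s - 6)/(6*s^2 + 19*s - 17)
[3] add K1, [K2/(1+K2*(K3*K4))] (parallel) gives (4*s^3 - 58*s^2 - 68*s + 74)/(24*s^3 + 70*s^2 - 87*s + 17)
[4] reduce the series chain (K1+[K2/(1+K2*(K3*K4))]), K5, which is the overall transfer function T(s) = C(s)/R(s) in lowest terms

Therefore the answer is (4*s^3 - 58*s^2 - 68*s + 74)/(48*s^4 + 212*s^3 + 36*s^2 - 227*s + 51).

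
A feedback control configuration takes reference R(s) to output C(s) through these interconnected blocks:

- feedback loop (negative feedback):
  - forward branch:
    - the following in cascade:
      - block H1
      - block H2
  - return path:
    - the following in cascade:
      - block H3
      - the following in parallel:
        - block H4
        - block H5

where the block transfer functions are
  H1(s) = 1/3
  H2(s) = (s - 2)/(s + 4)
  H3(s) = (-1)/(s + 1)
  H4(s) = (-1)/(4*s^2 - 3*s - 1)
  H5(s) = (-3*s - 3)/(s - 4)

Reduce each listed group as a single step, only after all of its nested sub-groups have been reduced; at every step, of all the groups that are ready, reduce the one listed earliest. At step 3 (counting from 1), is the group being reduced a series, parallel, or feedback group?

Step 1. reduce the series chain H1, H2
Step 2. parallel reduction of H4, H5
Step 3. cascade H3, (H4+H5)
Step 4. apply the feedback formula to (H1*H2), (H3*(H4+H5))
So the answer for step 3 is series.

Final answer: series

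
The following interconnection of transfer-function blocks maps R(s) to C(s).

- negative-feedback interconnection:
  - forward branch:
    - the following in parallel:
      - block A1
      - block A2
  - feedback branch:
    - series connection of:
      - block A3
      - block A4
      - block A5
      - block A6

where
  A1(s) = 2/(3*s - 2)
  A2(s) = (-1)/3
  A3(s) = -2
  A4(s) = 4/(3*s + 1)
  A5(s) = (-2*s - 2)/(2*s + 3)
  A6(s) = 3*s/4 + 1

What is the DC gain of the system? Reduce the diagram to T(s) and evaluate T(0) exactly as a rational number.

Step 1 - reduce the parallel group A1, A2 = (8 - 3*s)/(9*s - 6)
Step 2 - series reduction of A3, A4, A5, A6 = (12*s^2 + 28*s + 16)/(6*s^2 + 11*s + 3)
Step 3 - collapse the loop ((A1+A2) forward, (A3*A4*A5*A6) return) = (-18*s^3 + 15*s^2 + 79*s + 24)/(18*s^3 + 75*s^2 + 137*s + 110)
The step-3 result is T(s). Setting s = 0: T(0) = 24/110 = 12/55.

Answer: 12/55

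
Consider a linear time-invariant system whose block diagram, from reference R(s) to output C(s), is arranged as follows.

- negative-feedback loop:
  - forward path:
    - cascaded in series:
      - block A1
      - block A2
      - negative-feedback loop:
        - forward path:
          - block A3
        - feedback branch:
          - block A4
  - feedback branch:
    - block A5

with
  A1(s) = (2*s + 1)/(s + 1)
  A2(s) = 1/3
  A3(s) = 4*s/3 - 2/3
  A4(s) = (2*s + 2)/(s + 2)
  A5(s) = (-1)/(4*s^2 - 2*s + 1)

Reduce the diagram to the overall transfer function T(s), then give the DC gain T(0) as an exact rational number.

1. apply the feedback formula to A3, A4 -> (4*s^2 + 6*s - 4)/(8*s^2 + 7*s + 2)
2. multiply A1, A2, [A3/(1+A3*A4)] (series) -> (8*s^3 + 16*s^2 - 2*s - 4)/(24*s^3 + 45*s^2 + 27*s + 6)
3. apply the feedback formula to (A1*A2*[A3/(1+A3*A4)]), A5 -> (32*s^5 + 48*s^4 - 32*s^3 + 4*s^2 + 6*s - 4)/(96*s^5 + 132*s^4 + 34*s^3 - s^2 + 17*s + 10)
DC gain: substitute s = 0 into T(s) from step 3: T(0) = -4/10 = -2/5.

Answer: -2/5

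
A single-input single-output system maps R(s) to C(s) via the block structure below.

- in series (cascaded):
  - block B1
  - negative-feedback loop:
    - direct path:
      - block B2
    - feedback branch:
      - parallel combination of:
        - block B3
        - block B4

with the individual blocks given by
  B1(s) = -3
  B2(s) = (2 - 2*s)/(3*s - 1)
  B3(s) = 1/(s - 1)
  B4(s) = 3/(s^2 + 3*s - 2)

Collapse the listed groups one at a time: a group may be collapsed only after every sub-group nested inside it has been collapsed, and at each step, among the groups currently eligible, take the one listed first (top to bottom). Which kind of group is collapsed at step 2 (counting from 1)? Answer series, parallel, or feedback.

Answer: feedback

Working:
Step 1: add B3, B4 (parallel)
Step 2: feedback reduction of B2, (B3+B4)
Step 3: combine B1, [B2/(1+B2*(B3+B4))] in series
So the answer for step 2 is feedback.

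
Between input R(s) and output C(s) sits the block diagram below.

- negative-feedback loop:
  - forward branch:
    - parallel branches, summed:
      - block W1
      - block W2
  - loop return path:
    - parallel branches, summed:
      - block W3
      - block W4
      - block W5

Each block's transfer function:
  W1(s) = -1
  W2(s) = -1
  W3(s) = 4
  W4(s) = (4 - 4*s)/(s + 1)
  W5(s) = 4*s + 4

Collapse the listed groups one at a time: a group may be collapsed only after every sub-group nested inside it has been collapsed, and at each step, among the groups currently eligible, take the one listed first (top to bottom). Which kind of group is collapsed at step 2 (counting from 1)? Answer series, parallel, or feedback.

Step 1. reduce the parallel group W1, W2
Step 2. parallel reduction of W3, W4, W5
Step 3. apply the feedback formula to (W1+W2), (W3+W4+W5)
So the answer for step 2 is parallel.

Answer: parallel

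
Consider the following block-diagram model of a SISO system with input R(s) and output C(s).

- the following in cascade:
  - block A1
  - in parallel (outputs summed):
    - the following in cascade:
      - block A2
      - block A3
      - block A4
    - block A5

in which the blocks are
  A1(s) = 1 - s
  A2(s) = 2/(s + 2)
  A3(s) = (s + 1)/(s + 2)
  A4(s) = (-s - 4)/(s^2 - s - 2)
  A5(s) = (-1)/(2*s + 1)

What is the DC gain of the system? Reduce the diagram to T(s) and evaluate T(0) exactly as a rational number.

Answer: 0

Working:
1. series reduction of A2, A3, A4 gives (-2*s - 8)/(s^3 + 2*s^2 - 4*s - 8)
2. add (A2*A3*A4), A5 (parallel) gives (-s^3 - 6*s^2 - 14*s)/(2*s^4 + 5*s^3 - 6*s^2 - 20*s - 8)
3. reduce the series chain A1, ((A2*A3*A4)+A5) gives (s^4 + 5*s^3 + 8*s^2 - 14*s)/(2*s^4 + 5*s^3 - 6*s^2 - 20*s - 8)
Evaluating the step-3 result (the overall T(s)) at s = 0 gives T(0) = 0/(-8) = 0.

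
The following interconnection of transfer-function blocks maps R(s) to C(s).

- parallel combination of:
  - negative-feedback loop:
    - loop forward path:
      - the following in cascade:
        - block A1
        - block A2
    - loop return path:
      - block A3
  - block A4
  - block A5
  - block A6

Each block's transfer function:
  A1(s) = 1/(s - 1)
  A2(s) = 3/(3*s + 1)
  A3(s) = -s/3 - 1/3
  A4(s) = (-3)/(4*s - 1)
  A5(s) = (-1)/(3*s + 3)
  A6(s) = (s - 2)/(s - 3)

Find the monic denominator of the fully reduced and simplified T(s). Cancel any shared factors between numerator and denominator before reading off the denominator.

(1) combine A1, A2 in series; result 3/(3*s^2 - 2*s - 1)
(2) apply the feedback formula to (A1*A2), A3; result 3/(3*s^2 - 3*s - 2)
(3) parallel reduction of [(A1*A2)/(1+(A1*A2)*A3)], A4, A5, A6; result (36*s^5 - 120*s^4 + 126*s^3 + 35*s^2 - 200*s - 33)/(36*s^5 - 117*s^4 - 33*s^3 + 171*s^2 + 33*s - 18)
Step 3 gives the fully reduced T(s), with no common factor left to cancel. The denominator's leading coefficient is 36, so divide each of its coefficients by 36 to get the monic form.

Therefore the answer is s^5 - 13*s^4/4 - 11*s^3/12 + 19*s^2/4 + 11*s/12 - 1/2.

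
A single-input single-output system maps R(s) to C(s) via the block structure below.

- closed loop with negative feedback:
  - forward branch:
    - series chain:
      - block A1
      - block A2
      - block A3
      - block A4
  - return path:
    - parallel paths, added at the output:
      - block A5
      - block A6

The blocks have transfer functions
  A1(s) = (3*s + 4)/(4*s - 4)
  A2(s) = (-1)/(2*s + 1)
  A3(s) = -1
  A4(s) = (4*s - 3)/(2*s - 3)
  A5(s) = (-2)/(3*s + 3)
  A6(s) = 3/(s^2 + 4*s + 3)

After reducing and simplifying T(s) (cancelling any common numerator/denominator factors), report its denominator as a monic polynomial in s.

1. series reduction of A1, A2, A3, A4: (12*s^2 + 7*s - 12)/(16*s^3 - 32*s^2 + 4*s + 12)
2. sum the parallel branches A5, A6: (3 - 2*s)/(3*s^2 + 12*s + 9)
3. feedback reduction of (A1*A2*A3*A4), (A5+A6): (36*s^4 + 165*s^3 + 156*s^2 - 81*s - 108)/(48*s^5 + 96*s^4 - 252*s^3 - 182*s^2 + 225*s + 72)
The result of step 3 is T(s) in lowest terms. Its denominator has leading coefficient 48; dividing the denominator through by 48 makes it monic.

Answer: s^5 + 2*s^4 - 21*s^3/4 - 91*s^2/24 + 75*s/16 + 3/2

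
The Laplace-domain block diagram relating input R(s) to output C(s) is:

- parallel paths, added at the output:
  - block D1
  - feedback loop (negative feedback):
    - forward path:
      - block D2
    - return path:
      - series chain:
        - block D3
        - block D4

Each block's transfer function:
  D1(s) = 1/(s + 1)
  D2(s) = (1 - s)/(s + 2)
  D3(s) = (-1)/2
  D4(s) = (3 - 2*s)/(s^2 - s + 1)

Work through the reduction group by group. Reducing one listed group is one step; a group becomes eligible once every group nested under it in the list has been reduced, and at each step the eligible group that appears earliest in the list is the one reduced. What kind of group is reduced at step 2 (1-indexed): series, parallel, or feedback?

[1] cascade D3, D4
[2] collapse the loop (D2 forward, (D3*D4) return)
[3] reduce the parallel group D1, [D2/(1+D2*(D3*D4))]
At step 2 the group reduced is feedback.

Hence the answer: feedback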